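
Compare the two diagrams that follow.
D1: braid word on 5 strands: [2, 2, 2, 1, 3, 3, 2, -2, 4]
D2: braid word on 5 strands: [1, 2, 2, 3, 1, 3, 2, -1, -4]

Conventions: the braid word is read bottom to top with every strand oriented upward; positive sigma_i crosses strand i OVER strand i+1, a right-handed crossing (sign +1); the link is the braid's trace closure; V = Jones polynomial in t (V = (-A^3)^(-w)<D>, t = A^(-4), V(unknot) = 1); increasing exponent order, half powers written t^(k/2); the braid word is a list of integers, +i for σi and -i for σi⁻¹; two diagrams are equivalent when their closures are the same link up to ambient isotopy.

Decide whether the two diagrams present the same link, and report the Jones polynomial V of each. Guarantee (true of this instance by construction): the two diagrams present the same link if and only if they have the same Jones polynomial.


same link: yes
V(D1) = -t^(3/2) - 2t^(7/2) + t^(9/2) - t^(11/2) + t^(13/2)  [9 crossings, <D> = -A^-5 + A^-1 - A^3 + 2A^7 + A^15, w = +7]
D2 (bracket -A^-11 + A^-7 - A^-3 + 2A + A^9; 9 crossings at w = +5): V = -t^(3/2) - 2t^(7/2) + t^(9/2) - t^(11/2) + t^(13/2)
note: from 9 to 9 crossings by R-moves: one link, two diagrams


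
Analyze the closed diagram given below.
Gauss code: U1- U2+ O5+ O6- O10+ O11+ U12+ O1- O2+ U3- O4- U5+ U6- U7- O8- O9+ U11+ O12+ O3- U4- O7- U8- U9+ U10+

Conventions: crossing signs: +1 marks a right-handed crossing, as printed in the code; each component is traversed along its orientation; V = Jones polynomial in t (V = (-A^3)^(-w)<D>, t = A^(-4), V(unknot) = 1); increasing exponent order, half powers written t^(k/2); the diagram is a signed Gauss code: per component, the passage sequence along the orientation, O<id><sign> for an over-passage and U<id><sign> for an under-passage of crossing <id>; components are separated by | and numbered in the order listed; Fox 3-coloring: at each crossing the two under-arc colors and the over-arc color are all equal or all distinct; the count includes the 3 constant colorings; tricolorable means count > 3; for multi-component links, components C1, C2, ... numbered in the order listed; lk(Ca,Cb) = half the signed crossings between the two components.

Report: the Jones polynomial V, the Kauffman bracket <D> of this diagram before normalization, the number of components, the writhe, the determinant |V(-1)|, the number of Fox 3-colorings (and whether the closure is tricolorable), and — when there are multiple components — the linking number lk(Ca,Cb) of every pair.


V = 1
<D> = 1 (w = 0)
1 component over 12 crossings, w = 0
3 Fox colorings among 3^12, |V(-1)| = 1: not tricolorable
why: w = 0 (over 12 crossings) is diagram-only; (-A^3)^(0) removes it from V


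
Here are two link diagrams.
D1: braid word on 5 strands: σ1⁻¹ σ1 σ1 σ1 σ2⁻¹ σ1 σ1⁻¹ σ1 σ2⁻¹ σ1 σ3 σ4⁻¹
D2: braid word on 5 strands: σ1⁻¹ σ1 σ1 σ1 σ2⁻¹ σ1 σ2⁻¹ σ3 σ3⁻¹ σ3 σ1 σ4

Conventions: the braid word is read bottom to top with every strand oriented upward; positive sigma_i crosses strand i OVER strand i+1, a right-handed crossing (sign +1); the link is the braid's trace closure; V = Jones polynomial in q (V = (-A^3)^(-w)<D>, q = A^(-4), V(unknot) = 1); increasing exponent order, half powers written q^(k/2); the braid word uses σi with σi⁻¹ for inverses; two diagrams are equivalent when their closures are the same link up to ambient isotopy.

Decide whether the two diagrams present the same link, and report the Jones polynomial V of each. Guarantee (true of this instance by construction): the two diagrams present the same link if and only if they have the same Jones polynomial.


same link: yes
V(D1) = q^-1 - 1 + 2q - 2q^2 + 2q^3 - 2q^4 + q^5  [12 crossings, <D> = A^-14 - 2A^-10 + 2A^-6 - 2A^-2 + 2A^2 - A^6 + A^10, w = +2]
D2 (bracket A^-8 - 2A^-4 + 2 - 2A^4 + 2A^8 - A^12 + A^16; 12 crossings at w = +4): V = q^-1 - 1 + 2q - 2q^2 + 2q^3 - 2q^4 + q^5
note: from 12 to 12 crossings by R-moves: one link, two diagrams


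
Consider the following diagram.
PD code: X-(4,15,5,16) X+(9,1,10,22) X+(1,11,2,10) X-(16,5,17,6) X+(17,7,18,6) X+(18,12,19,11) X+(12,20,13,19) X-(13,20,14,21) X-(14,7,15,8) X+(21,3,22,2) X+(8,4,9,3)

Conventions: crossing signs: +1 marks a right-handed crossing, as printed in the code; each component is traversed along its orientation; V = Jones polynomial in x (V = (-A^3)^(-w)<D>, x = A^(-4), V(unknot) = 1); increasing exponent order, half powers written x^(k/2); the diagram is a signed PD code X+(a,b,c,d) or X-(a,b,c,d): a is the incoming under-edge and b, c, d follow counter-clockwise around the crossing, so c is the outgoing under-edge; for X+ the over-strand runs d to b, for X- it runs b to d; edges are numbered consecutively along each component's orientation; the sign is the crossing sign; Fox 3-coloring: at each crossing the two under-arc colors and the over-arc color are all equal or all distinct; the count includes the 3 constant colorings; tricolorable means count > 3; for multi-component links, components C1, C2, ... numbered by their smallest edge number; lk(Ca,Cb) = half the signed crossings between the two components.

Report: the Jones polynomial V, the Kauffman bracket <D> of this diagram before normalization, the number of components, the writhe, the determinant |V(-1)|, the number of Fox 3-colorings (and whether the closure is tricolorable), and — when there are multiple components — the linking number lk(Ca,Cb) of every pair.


Jones polynomial: V(x) = x^-1 - 1 + 2x - 2x^2 + 2x^3 - 2x^4 + x^5
<D> = -A^-11 + 2A^-7 - 2A^-3 + 2A - 2A^5 + A^9 - A^13; writhe +3
components 1, writhe +3 (11 crossings)
3-colorings: 3 of 3^11, det 11 — not tricolorable
note: |V(-1)| = 11: so not tricolorable, since 3 does not divide 11


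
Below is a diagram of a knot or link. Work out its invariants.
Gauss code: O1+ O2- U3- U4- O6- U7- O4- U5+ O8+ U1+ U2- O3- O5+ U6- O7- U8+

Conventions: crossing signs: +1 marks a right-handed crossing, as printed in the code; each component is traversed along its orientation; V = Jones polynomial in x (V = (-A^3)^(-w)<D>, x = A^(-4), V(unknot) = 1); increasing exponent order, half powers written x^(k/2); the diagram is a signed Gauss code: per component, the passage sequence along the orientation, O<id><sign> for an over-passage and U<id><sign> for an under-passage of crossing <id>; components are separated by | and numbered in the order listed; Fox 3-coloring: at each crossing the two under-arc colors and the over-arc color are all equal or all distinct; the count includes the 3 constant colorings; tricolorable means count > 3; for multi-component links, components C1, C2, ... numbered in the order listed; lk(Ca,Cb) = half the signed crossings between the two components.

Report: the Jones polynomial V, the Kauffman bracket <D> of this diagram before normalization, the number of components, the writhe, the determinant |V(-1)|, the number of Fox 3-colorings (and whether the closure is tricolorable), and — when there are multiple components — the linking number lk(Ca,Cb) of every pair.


V = -x^-4 + x^-3 + x^-1
<D> = A^-2 + A^6 - A^10 (w = -2)
1 component over 8 crossings, w = -2
9 Fox colorings among 3^8, |V(-1)| = 3: tricolorable
why: w = -2 shifts under R1 moves; the (-A^3)^(2) factor cancels that in V


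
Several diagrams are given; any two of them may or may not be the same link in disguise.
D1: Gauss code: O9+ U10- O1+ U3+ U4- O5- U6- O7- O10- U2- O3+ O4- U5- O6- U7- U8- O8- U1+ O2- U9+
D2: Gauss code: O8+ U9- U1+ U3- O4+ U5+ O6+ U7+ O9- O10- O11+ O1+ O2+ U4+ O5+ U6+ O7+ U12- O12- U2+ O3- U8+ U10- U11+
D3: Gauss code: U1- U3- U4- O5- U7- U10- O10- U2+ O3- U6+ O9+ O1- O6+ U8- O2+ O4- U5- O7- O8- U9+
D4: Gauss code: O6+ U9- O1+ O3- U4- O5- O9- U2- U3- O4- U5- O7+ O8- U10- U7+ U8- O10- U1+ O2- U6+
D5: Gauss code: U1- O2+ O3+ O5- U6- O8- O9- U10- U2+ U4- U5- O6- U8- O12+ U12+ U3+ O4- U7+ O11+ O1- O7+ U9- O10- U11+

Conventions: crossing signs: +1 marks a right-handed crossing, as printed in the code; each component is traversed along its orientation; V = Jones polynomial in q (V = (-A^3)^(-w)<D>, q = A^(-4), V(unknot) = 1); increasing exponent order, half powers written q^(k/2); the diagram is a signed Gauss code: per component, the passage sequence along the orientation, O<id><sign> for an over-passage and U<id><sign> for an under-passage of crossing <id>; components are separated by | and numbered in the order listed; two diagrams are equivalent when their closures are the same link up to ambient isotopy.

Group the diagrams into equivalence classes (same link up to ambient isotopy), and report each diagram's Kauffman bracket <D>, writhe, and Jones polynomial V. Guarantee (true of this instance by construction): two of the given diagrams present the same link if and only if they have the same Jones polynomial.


classes: {D1, D3, D4, D5} | {D2}
V(D1) = -q^-6 + q^-5 - q^-4 + 2q^-3 - q^-2 + q^-1  [10 crossings, <D> = A^-8 - A^-4 + 2 - A^4 + A^8 - A^12, w = -4]
D2 (bracket -A^-16 + A^-12 - A^-8 + A^-4 + A^4; 12 crossings at w = +4): V = q^2 + q^4 - q^5 + q^6 - q^7
D3 (bracket A^-8 - A^-4 + 2 - A^4 + A^8 - A^12; 10 crossings at w = -4): V = -q^-6 + q^-5 - q^-4 + 2q^-3 - q^-2 + q^-1
V(D4) = -q^-6 + q^-5 - q^-4 + 2q^-3 - q^-2 + q^-1  [10 crossings, <D> = A^-8 - A^-4 + 2 - A^4 + A^8 - A^12, w = -4]
V(D5) = -q^-6 + q^-5 - q^-4 + 2q^-3 - q^-2 + q^-1  (w -2, c 12, <D> = A^-2 - A^2 + 2A^6 - A^10 + A^14 - A^18)
note: 2 classes among 5 diagrams; unequal V(q) rules out equality


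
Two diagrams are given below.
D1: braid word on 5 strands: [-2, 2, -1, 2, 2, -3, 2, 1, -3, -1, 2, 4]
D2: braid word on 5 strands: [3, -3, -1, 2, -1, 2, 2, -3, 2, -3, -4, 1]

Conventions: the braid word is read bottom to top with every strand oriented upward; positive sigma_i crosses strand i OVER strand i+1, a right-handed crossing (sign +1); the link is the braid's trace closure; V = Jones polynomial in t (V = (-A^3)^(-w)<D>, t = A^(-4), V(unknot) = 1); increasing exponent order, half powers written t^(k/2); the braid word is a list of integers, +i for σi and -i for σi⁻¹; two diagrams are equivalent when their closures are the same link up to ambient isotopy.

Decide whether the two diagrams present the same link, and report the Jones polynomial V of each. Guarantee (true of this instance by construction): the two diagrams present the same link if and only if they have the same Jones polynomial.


same link: yes
V(D1) = t^-1 - 1 + 2t - 2t^2 + 2t^3 - 2t^4 + t^5  [12 crossings, <D> = A^-14 - 2A^-10 + 2A^-6 - 2A^-2 + 2A^2 - A^6 + A^10, w = +2]
D2 (bracket A^-20 - 2A^-16 + 2A^-12 - 2A^-8 + 2A^-4 - 1 + A^4; 12 crossings at w = 0): V = t^-1 - 1 + 2t - 2t^2 + 2t^3 - 2t^4 + t^5
note: all 2 diagrams share one V(t), hence one class


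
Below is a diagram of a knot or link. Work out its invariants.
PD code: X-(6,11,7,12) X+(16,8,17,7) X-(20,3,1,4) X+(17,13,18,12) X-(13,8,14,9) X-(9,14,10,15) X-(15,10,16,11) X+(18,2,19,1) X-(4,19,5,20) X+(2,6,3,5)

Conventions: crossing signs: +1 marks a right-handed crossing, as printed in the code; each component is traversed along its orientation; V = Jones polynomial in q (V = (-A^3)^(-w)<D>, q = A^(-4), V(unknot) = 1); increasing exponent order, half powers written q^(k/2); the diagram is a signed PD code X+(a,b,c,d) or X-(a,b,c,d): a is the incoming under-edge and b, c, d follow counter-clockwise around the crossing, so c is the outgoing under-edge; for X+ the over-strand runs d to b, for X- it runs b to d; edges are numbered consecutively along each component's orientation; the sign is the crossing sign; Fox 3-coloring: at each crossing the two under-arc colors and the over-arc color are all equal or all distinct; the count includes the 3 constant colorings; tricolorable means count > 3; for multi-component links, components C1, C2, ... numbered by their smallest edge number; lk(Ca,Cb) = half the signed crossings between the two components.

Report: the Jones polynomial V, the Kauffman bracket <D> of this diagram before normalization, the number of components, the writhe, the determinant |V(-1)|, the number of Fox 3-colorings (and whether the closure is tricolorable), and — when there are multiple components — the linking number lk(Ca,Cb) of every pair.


Jones polynomial: V(q) = -q^-6 + 2q^-5 - 2q^-4 + 3q^-3 - 3q^-2 + 2q^-1 - 1 + q
<D> = A^-10 - A^-6 + 2A^-2 - 3A^2 + 3A^6 - 2A^10 + 2A^14 - A^18; writhe -2
components 1, writhe -2 (10 crossings)
3-colorings: 9 of 3^10, det 15 — tricolorable
note: w = -2 (over 10 crossings) is diagram-only; (-A^3)^(2) removes it from V


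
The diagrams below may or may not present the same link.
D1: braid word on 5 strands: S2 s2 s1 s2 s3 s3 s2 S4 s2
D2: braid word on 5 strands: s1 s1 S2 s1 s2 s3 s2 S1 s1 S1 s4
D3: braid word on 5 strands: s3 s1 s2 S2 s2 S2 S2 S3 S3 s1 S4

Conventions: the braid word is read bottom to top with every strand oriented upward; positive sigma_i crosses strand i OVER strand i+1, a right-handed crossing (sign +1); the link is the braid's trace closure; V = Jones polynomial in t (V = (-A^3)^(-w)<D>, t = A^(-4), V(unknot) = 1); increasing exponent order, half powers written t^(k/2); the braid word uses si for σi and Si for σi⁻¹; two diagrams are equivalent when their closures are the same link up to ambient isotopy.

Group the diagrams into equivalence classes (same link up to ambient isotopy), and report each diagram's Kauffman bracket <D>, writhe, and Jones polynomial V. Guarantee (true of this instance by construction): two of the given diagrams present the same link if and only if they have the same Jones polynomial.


equivalence classes: {D1} | {D2} | {D3}
D1 (bracket -A^-11 + A^-7 - A^-3 + 2A + A^9; 9 crossings at w = +5): V = -t^(3/2) - 2t^(7/2) + t^(9/2) - t^(11/2) + t^(13/2)
D2 (bracket A^-3 + A^5 - A^9 + A^13; 11 crossings at w = +5): V = -t^(1/2) + t^(3/2) - t^(5/2) - t^(9/2)
V(D3) = -t^(1/2) - t^(5/2)  (w -1, c 11, <D> = A^-13 + A^-5)
observation: 3 values of V(t) split the 3 diagrams


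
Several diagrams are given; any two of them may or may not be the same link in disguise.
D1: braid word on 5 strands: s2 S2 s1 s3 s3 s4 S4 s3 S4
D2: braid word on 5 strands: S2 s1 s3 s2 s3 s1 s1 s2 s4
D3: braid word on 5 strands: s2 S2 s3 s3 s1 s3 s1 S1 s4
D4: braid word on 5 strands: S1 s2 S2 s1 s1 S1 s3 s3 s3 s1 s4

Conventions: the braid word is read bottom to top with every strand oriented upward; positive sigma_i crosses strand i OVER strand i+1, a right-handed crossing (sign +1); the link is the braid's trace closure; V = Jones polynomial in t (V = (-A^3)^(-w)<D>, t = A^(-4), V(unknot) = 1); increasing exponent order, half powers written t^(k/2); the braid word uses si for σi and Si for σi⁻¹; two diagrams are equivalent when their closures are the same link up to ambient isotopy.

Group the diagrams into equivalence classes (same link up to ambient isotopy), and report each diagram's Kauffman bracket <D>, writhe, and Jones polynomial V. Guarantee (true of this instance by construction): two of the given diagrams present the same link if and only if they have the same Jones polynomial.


classes: {D1, D3, D4} | {D2}
V(D1) = -t^(1/2) - t^(3/2) - t^(5/2) + t^(9/2)  [9 crossings, <D> = -A^-9 + A^-1 + A^3 + A^7, w = +3]
V(D2) = -t^(3/2) - 2t^(7/2) + t^(9/2) - t^(11/2) + t^(13/2)  [9 crossings, <D> = -A^-5 + A^-1 - A^3 + 2A^7 + A^15, w = +7]
V(D3) = -t^(1/2) - t^(3/2) - t^(5/2) + t^(9/2)  (w +5, c 9, <D> = -A^-3 + A^5 + A^9 + A^13)
V(D4) = -t^(1/2) - t^(3/2) - t^(5/2) + t^(9/2)  (w +5, c 11, <D> = -A^-3 + A^5 + A^9 + A^13)
note: V(t) takes 2 values over 4 diagrams, fixing the grouping


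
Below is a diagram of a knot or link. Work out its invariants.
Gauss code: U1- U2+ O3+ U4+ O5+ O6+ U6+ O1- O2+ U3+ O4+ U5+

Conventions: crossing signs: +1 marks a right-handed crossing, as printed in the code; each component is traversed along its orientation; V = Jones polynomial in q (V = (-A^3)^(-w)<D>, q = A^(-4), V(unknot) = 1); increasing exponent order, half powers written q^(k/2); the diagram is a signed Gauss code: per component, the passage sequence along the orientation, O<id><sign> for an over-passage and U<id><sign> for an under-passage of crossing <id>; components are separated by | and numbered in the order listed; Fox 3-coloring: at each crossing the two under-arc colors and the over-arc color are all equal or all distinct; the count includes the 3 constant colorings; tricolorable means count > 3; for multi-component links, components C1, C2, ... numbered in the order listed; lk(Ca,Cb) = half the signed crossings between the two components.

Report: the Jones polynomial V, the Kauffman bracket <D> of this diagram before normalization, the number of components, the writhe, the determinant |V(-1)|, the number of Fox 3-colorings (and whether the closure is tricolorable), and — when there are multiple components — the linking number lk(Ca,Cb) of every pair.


Jones polynomial: V(q) = q + q^3 - q^4
<D> = -A^-4 + 1 + A^8; writhe +4
components 1, writhe +4 (6 crossings)
3-colorings: 9 of 3^6, det 3 — tricolorable
note: w = +4 (over 6 crossings) is diagram-only; (-A^3)^(-4) removes it from V


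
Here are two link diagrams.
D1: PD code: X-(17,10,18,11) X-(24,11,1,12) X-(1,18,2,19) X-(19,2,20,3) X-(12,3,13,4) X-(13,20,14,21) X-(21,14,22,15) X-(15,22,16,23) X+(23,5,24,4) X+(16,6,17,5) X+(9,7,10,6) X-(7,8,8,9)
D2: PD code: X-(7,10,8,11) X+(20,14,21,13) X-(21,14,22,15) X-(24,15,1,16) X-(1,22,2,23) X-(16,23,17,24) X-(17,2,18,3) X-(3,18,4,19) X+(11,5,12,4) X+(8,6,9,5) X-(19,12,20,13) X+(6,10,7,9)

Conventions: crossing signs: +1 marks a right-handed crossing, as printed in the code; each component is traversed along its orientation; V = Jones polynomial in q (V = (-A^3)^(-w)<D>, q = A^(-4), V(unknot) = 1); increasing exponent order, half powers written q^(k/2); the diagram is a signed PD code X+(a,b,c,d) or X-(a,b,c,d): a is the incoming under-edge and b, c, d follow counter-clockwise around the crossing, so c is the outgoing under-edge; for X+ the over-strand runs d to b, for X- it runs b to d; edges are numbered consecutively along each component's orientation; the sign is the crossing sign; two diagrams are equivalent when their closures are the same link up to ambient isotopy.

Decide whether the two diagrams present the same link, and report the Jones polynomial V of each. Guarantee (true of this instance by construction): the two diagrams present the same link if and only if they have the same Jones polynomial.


equivalent: yes
V(D1) = -q^-7 + q^-6 - q^-5 + q^-4 + q^-2  (w -6, c 12, <D> = A^-10 + A^-2 - A^2 + A^6 - A^10)
D2 (bracket A^-4 + A^4 - A^8 + A^12 - A^16; 12 crossings at w = -4): V = -q^-7 + q^-6 - q^-5 + q^-4 + q^-2
why: Reidemeister moves carry D1 (12 crossings) to D2 (12)


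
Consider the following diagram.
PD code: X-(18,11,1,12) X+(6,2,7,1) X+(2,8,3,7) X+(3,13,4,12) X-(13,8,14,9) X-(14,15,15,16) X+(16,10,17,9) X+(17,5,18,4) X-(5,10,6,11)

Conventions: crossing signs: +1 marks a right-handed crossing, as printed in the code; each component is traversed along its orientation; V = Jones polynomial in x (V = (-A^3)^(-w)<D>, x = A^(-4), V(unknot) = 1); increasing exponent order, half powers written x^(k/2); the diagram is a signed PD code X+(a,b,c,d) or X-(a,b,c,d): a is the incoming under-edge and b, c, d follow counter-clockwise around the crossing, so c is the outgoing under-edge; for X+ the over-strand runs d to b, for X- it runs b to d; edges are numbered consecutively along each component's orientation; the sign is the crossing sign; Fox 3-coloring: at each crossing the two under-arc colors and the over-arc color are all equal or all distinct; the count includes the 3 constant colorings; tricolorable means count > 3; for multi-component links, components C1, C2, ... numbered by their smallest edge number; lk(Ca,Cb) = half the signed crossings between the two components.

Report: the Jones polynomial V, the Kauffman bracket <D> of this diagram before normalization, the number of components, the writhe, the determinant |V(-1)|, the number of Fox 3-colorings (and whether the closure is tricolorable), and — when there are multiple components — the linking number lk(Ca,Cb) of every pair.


V = x + x^3 - x^4
<D> = A^-13 - A^-9 - A^-1 (w = +1)
1 component over 9 crossings, w = +1
9 Fox colorings among 3^9, |V(-1)| = 3: tricolorable
why: |V(-1)| = 3: so tricolorable, since 3 divides 3


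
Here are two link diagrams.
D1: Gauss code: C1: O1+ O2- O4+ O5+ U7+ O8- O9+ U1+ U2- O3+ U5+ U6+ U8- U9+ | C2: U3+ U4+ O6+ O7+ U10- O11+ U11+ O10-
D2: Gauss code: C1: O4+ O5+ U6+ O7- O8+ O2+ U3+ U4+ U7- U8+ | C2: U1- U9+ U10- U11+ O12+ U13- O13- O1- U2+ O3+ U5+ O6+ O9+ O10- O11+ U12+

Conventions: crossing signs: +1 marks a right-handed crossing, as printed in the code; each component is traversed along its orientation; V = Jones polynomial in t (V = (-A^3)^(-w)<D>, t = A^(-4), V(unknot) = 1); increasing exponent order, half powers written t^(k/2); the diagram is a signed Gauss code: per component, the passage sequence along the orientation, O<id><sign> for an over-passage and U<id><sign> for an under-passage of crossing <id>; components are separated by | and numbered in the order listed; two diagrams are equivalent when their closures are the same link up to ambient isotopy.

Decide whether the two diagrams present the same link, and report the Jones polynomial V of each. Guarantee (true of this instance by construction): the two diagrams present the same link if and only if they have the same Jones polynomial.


same link: yes
V(D1) = -t^(3/2) - t^(7/2) + t^(9/2) - t^(11/2)  [11 crossings, <D> = A^-7 - A^-3 + A + A^9, w = +5]
V(D2) = -t^(3/2) - t^(7/2) + t^(9/2) - t^(11/2)  [13 crossings, <D> = A^-7 - A^-3 + A + A^9, w = +5]
insight: Reidemeister moves carry D1 (11 crossings) to D2 (13)


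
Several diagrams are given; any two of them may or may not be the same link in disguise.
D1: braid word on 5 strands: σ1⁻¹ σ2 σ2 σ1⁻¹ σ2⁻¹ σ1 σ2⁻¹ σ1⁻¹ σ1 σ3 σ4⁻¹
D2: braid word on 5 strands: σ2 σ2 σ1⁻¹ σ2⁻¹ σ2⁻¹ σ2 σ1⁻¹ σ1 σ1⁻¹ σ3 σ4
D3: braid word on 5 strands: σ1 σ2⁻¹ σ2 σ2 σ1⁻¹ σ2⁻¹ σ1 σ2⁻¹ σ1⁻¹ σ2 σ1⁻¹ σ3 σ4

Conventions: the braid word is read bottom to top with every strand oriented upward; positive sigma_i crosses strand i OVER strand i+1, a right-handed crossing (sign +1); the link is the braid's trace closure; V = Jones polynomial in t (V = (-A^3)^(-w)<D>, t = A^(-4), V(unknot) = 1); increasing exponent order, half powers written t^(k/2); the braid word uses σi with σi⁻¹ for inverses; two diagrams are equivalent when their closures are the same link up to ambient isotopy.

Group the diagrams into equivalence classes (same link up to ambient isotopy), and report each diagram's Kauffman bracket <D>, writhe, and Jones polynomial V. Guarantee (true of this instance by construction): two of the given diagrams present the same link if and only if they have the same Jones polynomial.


classes: {D1, D3} | {D2}
V(D1) = -t^(-7/2) - t^(-3/2) - t^(1/2) + t^(3/2)  [11 crossings, <D> = -A^-9 + A^-5 + A^3 + A^11, w = -1]
V(D2) = -t^(-1/2) - t^(1/2)  (w +1, c 11, <D> = A + A^5)
V(D3) = -t^(-7/2) - t^(-3/2) - t^(1/2) + t^(3/2)  [13 crossings, <D> = -A^-3 + A + A^9 + A^17, w = +1]
note: comparing 3 Jones polynomials yields 2 groups


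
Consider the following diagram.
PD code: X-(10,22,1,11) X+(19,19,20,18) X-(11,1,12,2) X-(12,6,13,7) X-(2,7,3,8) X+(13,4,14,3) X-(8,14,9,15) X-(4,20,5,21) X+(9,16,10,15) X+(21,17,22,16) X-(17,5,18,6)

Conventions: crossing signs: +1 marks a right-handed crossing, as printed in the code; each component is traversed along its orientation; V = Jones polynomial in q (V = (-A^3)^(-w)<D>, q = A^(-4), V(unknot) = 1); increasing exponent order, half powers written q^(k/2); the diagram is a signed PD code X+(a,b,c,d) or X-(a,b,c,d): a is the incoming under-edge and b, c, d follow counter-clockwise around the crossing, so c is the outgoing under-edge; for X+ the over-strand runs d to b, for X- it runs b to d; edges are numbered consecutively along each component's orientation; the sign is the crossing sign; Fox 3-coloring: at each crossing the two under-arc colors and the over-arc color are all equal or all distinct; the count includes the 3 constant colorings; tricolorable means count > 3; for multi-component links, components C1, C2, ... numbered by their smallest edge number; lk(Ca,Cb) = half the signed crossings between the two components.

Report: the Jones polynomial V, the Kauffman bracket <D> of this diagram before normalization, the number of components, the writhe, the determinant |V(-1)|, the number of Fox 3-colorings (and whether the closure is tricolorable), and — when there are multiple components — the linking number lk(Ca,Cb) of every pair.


V(q) = -q^(-9/2) - q^(-5/2) + q^(-3/2) - q^(-1/2)
bracket: A^-7 - A^-3 + A + A^9, w = -3
2 components, writhe -3, over 11 crossings
lk(C1,C2) = -2
det 4, colorings 3 of 3^11 — not tricolorable
observation: the span of V is 4, within the link bound 11 + 2 - 1


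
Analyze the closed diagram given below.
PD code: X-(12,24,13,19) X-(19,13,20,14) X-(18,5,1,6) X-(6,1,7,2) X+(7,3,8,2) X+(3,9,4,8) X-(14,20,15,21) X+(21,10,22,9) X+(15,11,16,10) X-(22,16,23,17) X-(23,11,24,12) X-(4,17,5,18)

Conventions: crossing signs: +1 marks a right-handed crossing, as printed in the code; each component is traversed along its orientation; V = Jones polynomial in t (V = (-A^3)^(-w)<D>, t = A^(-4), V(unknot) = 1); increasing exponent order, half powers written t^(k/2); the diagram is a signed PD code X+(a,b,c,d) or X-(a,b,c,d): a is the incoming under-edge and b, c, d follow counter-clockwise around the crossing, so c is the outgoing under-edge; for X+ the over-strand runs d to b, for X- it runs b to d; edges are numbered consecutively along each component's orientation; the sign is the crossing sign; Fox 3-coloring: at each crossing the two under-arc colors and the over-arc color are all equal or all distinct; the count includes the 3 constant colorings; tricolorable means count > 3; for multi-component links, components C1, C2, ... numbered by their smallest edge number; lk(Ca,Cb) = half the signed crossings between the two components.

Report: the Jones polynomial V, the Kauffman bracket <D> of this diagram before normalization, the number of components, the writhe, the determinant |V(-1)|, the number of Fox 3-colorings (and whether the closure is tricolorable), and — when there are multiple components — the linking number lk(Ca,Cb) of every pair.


V(t) = -t^(-11/2) + t^(-9/2) - t^(-7/2) - t^(-3/2)
bracket: -A^-6 - A^2 + A^6 - A^10, w = -4
2 components, writhe -4, over 12 crossings
lk(C1,C2) = -2
det 4, colorings 3 of 3^12 — not tricolorable
observation: the span of V is 4, within the link bound 12 + 2 - 1


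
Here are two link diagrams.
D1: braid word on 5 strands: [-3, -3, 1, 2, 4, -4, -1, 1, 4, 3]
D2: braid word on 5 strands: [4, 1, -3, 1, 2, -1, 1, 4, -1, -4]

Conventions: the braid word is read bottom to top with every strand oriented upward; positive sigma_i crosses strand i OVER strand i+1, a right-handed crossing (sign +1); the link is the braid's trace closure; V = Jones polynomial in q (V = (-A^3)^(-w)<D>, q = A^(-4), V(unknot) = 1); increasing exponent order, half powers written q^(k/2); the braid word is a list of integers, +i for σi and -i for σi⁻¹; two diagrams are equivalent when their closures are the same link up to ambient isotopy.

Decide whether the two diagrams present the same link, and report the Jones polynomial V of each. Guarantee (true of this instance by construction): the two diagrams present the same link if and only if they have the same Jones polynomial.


equivalent: yes
V(D1) = 1  (w +2, c 10, <D> = A^6)
D2 (bracket A^6; 10 crossings at w = +2): V = 1
why: one V(q) for all 2 diagrams — one class (guaranteed)


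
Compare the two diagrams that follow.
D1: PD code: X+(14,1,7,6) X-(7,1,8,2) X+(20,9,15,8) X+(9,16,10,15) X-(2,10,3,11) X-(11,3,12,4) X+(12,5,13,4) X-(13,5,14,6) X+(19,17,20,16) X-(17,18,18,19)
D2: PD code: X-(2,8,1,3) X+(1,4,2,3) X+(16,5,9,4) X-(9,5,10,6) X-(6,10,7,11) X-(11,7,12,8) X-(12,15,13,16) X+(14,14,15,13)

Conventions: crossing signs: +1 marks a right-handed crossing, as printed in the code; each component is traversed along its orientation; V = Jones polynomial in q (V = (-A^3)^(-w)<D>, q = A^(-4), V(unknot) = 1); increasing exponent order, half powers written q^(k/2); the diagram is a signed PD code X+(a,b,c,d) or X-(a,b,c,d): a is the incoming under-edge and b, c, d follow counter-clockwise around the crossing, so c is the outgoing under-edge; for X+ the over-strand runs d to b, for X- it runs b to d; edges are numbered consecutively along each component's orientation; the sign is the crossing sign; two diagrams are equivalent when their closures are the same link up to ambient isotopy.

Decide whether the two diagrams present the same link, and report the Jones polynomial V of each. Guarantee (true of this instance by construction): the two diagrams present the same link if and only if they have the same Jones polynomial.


equivalent: no
V(D1) = q^-2 + 2 + q^2  (w 0, c 10, <D> = A^-8 + 2 + A^8)
D2 (bracket A^-6 + A^-2 + A^2 + A^6; 8 crossings at w = -2): V = q^-3 + q^-2 + q^-1 + 1
why: comparing 2 Jones polynomials yields 2 groups


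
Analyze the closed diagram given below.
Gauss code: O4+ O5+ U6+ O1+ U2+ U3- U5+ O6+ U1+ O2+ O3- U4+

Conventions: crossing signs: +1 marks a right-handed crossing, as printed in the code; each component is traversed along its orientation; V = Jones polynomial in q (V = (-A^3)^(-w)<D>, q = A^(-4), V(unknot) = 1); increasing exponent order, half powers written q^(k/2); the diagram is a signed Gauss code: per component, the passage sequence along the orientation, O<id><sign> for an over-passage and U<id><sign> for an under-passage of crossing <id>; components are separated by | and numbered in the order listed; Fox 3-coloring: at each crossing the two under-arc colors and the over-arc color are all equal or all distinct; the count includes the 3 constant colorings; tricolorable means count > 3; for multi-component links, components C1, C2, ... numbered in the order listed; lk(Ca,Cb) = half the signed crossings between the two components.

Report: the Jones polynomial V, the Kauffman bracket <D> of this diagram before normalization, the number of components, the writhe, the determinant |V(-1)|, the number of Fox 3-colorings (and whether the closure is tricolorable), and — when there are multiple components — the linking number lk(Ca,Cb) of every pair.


V(q) = q + q^3 - q^4
bracket: -A^-4 + 1 + A^8, w = +4
1 component, writhe +4, over 6 crossings
det 3, colorings 9 of 3^6 — tricolorable
observation: |V(-1)| = 3: so tricolorable, since 3 divides 3


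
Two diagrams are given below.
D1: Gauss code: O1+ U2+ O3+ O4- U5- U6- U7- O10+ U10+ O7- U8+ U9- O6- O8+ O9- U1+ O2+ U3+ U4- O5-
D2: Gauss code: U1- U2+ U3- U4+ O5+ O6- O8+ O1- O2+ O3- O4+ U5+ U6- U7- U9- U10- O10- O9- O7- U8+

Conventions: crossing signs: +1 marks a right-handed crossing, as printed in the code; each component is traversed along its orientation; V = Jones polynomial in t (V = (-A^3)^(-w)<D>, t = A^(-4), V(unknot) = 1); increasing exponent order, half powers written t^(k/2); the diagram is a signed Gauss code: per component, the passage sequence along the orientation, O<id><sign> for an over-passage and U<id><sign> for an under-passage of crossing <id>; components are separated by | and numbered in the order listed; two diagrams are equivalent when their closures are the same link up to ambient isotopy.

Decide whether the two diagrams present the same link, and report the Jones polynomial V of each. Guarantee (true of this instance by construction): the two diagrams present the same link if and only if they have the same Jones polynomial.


same link: yes
V(D1) = 1  [10 crossings, <D> = 1, w = 0]
D2 (bracket A^-6; 10 crossings at w = -2): V = 1
note: all 2 diagrams share one V(t), hence one class


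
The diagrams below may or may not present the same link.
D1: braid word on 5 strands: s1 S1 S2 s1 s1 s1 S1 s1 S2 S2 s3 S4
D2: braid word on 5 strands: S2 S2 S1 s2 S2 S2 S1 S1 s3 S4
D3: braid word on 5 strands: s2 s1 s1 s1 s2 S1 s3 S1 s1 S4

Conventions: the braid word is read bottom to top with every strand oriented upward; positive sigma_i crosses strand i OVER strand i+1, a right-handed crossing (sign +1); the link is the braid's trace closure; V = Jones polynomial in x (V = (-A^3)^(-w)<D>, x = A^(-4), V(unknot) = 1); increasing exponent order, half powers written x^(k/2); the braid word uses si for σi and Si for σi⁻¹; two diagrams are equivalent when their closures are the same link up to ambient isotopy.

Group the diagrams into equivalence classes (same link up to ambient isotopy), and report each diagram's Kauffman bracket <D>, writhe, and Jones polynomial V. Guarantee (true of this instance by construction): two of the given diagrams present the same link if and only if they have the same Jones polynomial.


equivalence classes: {D1} | {D2} | {D3}
D1 (bracket -A^-12 + A^-8 - A^-4 + 3 - A^4 + A^8 - A^12; 12 crossings at w = 0): V = -x^-3 + x^-2 - x^-1 + 3 - x + x^2 - x^3
V(D2) = -x^-7 + x^-6 - x^-5 + x^-4 + x^-2  (w -6, c 10, <D> = A^-10 + A^-2 - A^2 + A^6 - A^10)
V(D3) = x - x^2 + 2x^3 - x^4 + x^5 - x^6  (w +4, c 10, <D> = -A^-12 + A^-8 - A^-4 + 2 - A^4 + A^8)
observation: 3 values of V(x) split the 3 diagrams


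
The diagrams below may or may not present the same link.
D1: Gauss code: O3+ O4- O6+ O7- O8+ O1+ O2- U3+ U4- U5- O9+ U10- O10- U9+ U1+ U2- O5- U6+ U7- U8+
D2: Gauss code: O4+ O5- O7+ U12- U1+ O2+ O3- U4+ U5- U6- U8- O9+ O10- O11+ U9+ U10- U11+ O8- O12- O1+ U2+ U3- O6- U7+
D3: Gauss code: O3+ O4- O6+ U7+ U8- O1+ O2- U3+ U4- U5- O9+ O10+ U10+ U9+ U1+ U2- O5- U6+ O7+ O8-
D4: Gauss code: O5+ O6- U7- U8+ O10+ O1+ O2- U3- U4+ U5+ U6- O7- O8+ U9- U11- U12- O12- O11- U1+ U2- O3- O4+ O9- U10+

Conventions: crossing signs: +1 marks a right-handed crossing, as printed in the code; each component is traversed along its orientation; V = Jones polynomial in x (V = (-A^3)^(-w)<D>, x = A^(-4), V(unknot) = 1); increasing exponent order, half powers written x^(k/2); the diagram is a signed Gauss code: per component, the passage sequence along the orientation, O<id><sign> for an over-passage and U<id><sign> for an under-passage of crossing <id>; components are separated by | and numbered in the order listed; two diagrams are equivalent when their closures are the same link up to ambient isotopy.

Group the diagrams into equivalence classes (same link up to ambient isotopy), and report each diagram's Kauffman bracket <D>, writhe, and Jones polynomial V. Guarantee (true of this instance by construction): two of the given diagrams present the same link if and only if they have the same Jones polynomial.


classes: {D1, D2, D3, D4}
V(D1) = 1  [10 crossings, <D> = 1, w = 0]
D2 (bracket 1; 12 crossings at w = 0): V = 1
D3 (bracket A^6; 10 crossings at w = +2): V = 1
V(D4) = 1  [12 crossings, <D> = A^-6, w = -2]
note: all 4 diagrams share one V(x), hence one class


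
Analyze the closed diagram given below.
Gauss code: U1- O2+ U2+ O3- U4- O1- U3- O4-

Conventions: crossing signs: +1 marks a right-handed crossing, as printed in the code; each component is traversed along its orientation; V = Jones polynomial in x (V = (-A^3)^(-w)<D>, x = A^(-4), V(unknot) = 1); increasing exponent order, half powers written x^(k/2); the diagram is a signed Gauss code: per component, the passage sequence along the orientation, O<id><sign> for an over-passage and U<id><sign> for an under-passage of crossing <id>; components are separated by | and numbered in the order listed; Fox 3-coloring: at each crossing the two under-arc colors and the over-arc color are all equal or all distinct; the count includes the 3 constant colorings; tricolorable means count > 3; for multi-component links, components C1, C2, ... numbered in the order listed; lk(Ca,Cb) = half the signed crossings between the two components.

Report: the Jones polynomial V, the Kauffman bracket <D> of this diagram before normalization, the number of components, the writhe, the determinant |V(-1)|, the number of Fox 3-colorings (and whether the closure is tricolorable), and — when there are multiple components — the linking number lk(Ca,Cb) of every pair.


V(x) = -x^-4 + x^-3 + x^-1
bracket: A^-2 + A^6 - A^10, w = -2
1 component, writhe -2, over 4 crossings
det 3, colorings 9 of 3^4 — tricolorable
observation: the span of V is 3, forcing >= 3 crossings in any diagram


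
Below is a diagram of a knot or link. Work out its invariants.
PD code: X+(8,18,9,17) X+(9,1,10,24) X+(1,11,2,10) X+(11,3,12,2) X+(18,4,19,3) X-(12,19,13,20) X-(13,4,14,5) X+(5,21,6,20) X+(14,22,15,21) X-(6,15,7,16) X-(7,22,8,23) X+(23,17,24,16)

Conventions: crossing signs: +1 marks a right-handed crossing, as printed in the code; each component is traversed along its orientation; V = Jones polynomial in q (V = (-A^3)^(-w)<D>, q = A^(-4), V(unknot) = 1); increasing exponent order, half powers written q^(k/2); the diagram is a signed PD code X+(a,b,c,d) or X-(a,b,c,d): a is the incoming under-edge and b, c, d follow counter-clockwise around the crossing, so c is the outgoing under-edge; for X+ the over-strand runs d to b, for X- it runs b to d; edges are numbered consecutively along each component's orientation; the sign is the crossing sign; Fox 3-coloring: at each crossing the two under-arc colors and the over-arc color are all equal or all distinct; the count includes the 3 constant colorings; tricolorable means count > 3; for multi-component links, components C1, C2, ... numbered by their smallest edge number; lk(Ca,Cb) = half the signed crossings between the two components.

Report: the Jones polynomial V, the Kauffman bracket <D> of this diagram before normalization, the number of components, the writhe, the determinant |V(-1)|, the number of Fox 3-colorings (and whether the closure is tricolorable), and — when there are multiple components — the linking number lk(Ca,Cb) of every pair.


V(q) = q - q^2 + 2q^3 - q^4 + q^5 - q^6
bracket: -A^-12 + A^-8 - A^-4 + 2 - A^4 + A^8, w = +4
1 component, writhe +4, over 12 crossings
det 7, colorings 3 of 3^12 — not tricolorable
observation: |V(-1)| = 7: so not tricolorable, since 3 does not divide 7


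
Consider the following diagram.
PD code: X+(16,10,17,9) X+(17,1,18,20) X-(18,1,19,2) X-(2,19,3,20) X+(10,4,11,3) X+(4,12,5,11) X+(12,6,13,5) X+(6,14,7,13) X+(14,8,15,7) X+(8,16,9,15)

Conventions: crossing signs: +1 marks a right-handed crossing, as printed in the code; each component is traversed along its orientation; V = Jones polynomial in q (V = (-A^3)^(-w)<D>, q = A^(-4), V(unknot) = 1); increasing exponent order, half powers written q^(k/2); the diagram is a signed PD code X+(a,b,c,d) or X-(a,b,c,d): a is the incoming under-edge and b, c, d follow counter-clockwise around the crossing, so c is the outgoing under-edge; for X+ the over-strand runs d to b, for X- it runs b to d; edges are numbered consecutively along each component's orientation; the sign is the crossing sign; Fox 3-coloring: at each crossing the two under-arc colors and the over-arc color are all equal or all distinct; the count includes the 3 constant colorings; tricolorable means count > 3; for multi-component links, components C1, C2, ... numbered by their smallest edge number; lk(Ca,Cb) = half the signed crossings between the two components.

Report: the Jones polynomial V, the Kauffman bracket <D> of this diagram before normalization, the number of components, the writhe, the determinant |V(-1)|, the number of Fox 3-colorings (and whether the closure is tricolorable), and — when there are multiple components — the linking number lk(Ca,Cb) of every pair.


V(q) = q^3 + q^5 - q^6 + q^7 - q^8 + q^9 - q^10
bracket: -A^-22 + A^-18 - A^-14 + A^-10 - A^-6 + A^-2 + A^6, w = +6
1 component, writhe +6, over 10 crossings
det 7, colorings 3 of 3^10 — not tricolorable
observation: w = +6 shifts under R1 moves; the (-A^3)^(-6) factor cancels that in V


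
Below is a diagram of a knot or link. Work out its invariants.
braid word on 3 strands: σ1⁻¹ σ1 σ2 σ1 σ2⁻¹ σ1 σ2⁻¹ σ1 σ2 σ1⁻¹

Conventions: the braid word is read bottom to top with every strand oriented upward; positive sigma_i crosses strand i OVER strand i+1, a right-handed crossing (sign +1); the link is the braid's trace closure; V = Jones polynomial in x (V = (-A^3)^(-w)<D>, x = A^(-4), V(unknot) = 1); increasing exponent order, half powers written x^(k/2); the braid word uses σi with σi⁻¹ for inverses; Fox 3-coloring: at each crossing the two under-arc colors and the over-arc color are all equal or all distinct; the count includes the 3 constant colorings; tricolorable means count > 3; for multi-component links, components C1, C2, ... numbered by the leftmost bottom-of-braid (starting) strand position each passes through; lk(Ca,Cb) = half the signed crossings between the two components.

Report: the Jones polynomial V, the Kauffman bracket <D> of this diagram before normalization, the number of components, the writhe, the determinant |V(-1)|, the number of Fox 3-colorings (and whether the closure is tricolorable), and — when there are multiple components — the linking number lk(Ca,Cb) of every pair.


V = -x^-1 + 2 - x + 2x^2 - x^3 + x^4 - x^5
<D> = -A^-14 + A^-10 - A^-6 + 2A^-2 - A^2 + 2A^6 - A^10 (w = +2)
1 component over 10 crossings, w = +2
9 Fox colorings among 3^10, |V(-1)| = 9: tricolorable
why: the span of V is 6, forcing >= 6 crossings in any diagram
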